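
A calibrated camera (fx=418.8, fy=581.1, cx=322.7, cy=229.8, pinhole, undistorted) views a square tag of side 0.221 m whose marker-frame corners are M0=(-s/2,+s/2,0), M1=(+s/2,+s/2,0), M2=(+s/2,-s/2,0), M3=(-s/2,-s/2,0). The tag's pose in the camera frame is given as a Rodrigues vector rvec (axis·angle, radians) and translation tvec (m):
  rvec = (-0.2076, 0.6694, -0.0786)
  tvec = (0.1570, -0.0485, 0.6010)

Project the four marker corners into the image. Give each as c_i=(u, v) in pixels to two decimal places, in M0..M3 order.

c0=(368.98, 297.21) c1=(523.10, 279.98) c2=(505.02, 50.87) c3=(365.04, 111.36)

Intrinsics K: fx=418.8, fy=581.1, cx=322.7, cy=229.8
Marker side s = 0.221 m; corners in marker frame (Z=0):
  M0 = (-0.1105, +0.1105, 0)
  M1 = (+0.1105, +0.1105, 0)
  M2 = (+0.1105, -0.1105, 0)
  M3 = (-0.1105, -0.1105, 0)
rvec = (-0.2076, 0.6694, -0.0786), |rvec| = θ = 0.70525 rad = 40.408°
Rodrigues: sinθ=0.64822, 1−cosθ=0.23855; R = I + sinθ·[k]× + (1−cosθ)·[k]×²:
    [+0.78212 +0.00559 +0.62310]
    [-0.13890 +0.97637 +0.16558]
    [-0.60745 -0.21605 +0.76442]
t = (0.1570, -0.0485, 0.6010) m
M0: Pc = R·M0+t = (+0.07119, +0.07474, +0.64425); u = 418.8·(+0.07119)/0.64425 + 322.7 = 368.9800, v = 581.1·(+0.07474)/0.64425 + 229.8 = 297.2108
M1: Pc = R·M1+t = (+0.24404, +0.04404, +0.51000); u = 418.8·(+0.24404)/0.51000 + 322.7 = 523.1006, v = 581.1·(+0.04404)/0.51000 + 229.8 = 279.9799
M2: Pc = R·M2+t = (+0.24281, -0.17174, +0.55775); u = 418.8·(+0.24281)/0.55775 + 322.7 = 505.0169, v = 581.1·(-0.17174)/0.55775 + 229.8 = 50.8740
M3: Pc = R·M3+t = (+0.06996, -0.14104, +0.69200); u = 418.8·(+0.06996)/0.69200 + 322.7 = 365.0386, v = 581.1·(-0.14104)/0.69200 + 229.8 = 111.3620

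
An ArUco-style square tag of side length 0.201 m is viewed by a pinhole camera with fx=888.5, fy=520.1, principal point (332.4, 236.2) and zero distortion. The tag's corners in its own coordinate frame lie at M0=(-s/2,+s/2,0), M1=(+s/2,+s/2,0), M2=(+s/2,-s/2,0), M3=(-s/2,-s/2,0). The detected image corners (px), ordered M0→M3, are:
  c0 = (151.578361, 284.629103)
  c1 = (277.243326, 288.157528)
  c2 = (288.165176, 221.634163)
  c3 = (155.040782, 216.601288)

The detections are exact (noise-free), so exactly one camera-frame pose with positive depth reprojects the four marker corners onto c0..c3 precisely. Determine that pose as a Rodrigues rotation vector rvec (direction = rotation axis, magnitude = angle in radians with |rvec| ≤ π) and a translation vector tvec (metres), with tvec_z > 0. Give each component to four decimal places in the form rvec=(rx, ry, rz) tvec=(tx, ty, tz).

rvec=(0.4249, -0.1144, 0.0875) tvec=(-0.1782, 0.0469, 1.3902)

Intrinsics K: fx=888.5, fy=520.1, cx=332.4, cy=236.2
Marker side s = 0.201 m; corners in marker frame (Z=0):
  M0 = (-0.1005, +0.1005, 0)
  M1 = (+0.1005, +0.1005, 0)
  M2 = (+0.1005, -0.1005, 0)
  M3 = (-0.1005, -0.1005, 0)
Detected image corners:
  c0 = (151.578361, 284.629103) px
  c1 = (277.243326, 288.157528) px
  c2 = (288.165176, 221.634163) px
  c3 = (155.040782, 216.601288) px
Planar DLT: solve 8×8 A·h = b for H (H[2,2]=1):
  H  [+663.41486 +27.69483 +218.50400]
  H  [+44.61212 +408.46422 +253.76246]
  H  [+0.09268 +0.29196 +1.00000]
B = K⁻¹H; ‖b₁‖=0.719330, ‖b₂‖=0.719330; λ = 2/(‖b₁‖+‖b₂‖) = 1.390182, sign → tz>0 ⇒ λ=+1.390182
r₁ = λ·B[:,0] = (+0.98980,+0.06073,+0.12884); r₂ = λ·B[:,1] = (-0.10851,+0.90746,+0.40588)
r₃ = r₁×r₂ = (-0.09227,-0.41572,+0.90480); SVD([r₁ r₂ r₃]) → R = UVᵀ:
  R  [+0.98980 -0.10851 -0.09227]
  R  [+0.06073 +0.90746 -0.41572]
  R  [+0.12884 +0.40588 +0.90480]
t = (-0.17821, +0.04694, +1.39018) m
tr R = 2.802066; θ = arccos((tr R − 1)/2) = 0.448651 rad = 25.706°
axis k = ((R−Rᵀ)₃₂, (R−Rᵀ)₁₃, (R−Rᵀ)₂₁) / (2 sinθ) = (+0.947087, -0.254881, +0.195094)
rvec = θ·k = (+0.424912, -0.114353, +0.087529)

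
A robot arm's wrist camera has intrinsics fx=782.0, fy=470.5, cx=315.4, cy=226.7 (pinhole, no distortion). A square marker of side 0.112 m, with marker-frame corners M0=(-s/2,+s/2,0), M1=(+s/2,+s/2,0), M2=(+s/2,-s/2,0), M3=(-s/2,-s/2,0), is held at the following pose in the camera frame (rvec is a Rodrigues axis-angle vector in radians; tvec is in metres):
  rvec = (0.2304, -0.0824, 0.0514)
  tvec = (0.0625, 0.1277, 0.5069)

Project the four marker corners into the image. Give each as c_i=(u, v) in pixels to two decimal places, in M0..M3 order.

c0=(320.54, 391.10) c1=(486.67, 392.19) c2=(505.93, 297.93) c3=(331.60, 294.90)

Intrinsics K: fx=782.0, fy=470.5, cx=315.4, cy=226.7
Marker side s = 0.112 m; corners in marker frame (Z=0):
  M0 = (-0.0560, +0.0560, 0)
  M1 = (+0.0560, +0.0560, 0)
  M2 = (+0.0560, -0.0560, 0)
  M3 = (-0.0560, -0.0560, 0)
rvec = (0.2304, -0.0824, 0.0514), |rvec| = θ = 0.25003 rad = 14.326°
Rodrigues: sinθ=0.24743, 1−cosθ=0.03110; R = I + sinθ·[k]× + (1−cosθ)·[k]×²:
    [+0.99531 -0.06031 -0.07565]
    [+0.04142 +0.97228 -0.23011]
    [+0.08743 +0.22590 +0.97022]
t = (0.0625, 0.1277, 0.5069) m
M0: Pc = R·M0+t = (+0.00339, +0.17983, +0.51465); u = 782.0·(+0.00339)/0.51465 + 315.4 = 320.5440, v = 470.5·(+0.17983)/0.51465 + 226.7 = 391.1000
M1: Pc = R·M1+t = (+0.11486, +0.18447, +0.52445); u = 782.0·(+0.11486)/0.52445 + 315.4 = 486.6671, v = 470.5·(+0.18447)/0.52445 + 226.7 = 392.1924
M2: Pc = R·M2+t = (+0.12161, +0.07557, +0.49915); u = 782.0·(+0.12161)/0.49915 + 315.4 = 505.9307, v = 470.5·(+0.07557)/0.49915 + 226.7 = 297.9348
M3: Pc = R·M3+t = (+0.01014, +0.07093, +0.48935); u = 782.0·(+0.01014)/0.48935 + 315.4 = 331.6041, v = 470.5·(+0.07093)/0.48935 + 226.7 = 294.8997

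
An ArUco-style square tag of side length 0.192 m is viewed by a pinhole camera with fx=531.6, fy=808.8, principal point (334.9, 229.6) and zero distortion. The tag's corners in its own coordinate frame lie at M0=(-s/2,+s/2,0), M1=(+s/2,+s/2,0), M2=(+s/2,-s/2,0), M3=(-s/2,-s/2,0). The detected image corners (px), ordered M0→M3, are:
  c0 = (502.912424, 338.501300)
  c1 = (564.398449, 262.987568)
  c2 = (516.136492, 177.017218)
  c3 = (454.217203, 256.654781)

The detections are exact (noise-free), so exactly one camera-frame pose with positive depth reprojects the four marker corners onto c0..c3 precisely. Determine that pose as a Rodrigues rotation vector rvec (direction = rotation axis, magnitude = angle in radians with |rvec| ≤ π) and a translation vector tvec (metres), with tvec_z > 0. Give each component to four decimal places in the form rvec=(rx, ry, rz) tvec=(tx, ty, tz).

Intrinsics K: fx=531.6, fy=808.8, cx=334.9, cy=229.6
Marker side s = 0.192 m; corners in marker frame (Z=0):
  M0 = (-0.0960, +0.0960, 0)
  M1 = (+0.0960, +0.0960, 0)
  M2 = (+0.0960, -0.0960, 0)
  M3 = (-0.0960, -0.0960, 0)
Detected image corners:
  c0 = (502.912424, 338.501300) px
  c1 = (564.398449, 262.987568) px
  c2 = (516.136492, 177.017218) px
  c3 = (454.217203, 256.654781) px
Planar DLT: solve 8×8 A·h = b for H (H[2,2]=1):
  H  [+255.79842 +322.64195 +509.35538]
  H  [-437.20054 +472.52013 +259.82391]
  H  [-0.12869 +0.13768 +1.00000]
B = K⁻¹H; ‖b₁‖=0.765984, ‖b₂‖=0.765984; λ = 2/(‖b₁‖+‖b₂‖) = 1.305510, sign → tz>0 ⇒ λ=+1.305510
r₁ = λ·B[:,0] = (+0.73403,-0.65801,-0.16800); r₂ = λ·B[:,1] = (+0.67911,+0.71169,+0.17974)
r₃ = r₁×r₂ = (+0.00129,-0.24603,+0.96926); SVD([r₁ r₂ r₃]) → R = UVᵀ:
  R  [+0.73403 +0.67911 +0.00129]
  R  [-0.65801 +0.71169 -0.24603]
  R  [-0.16800 +0.17974 +0.96926]
t = (+0.42843, +0.04879, +1.30551) m
tr R = 2.414979; θ = arccos((tr R − 1)/2) = 0.784857 rad = 44.969°
axis k = ((R−Rᵀ)₃₂, (R−Rᵀ)₁₃, (R−Rᵀ)₂₁) / (2 sinθ) = (+0.301225, +0.119774, -0.946001)
rvec = θ·k = (+0.236419, +0.094005, -0.742475)

rvec=(0.2364, 0.0940, -0.7425) tvec=(0.4284, 0.0488, 1.3055)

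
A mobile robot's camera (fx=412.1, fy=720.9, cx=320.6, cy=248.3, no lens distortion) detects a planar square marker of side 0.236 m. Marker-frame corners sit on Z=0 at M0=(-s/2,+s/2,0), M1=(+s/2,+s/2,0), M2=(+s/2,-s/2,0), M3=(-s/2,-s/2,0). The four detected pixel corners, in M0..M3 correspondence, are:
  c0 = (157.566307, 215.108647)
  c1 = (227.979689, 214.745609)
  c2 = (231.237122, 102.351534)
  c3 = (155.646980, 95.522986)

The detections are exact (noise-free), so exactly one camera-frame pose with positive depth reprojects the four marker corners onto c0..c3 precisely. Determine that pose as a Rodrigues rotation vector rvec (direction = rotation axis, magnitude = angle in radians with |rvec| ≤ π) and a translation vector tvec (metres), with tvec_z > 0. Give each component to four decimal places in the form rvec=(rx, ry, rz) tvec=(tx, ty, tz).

rvec=(0.4591, -0.3603, 0.0645) tvec=(-0.4274, -0.1725, 1.3933)

Intrinsics K: fx=412.1, fy=720.9, cx=320.6, cy=248.3
Marker side s = 0.236 m; corners in marker frame (Z=0):
  M0 = (-0.1180, +0.1180, 0)
  M1 = (+0.1180, +0.1180, 0)
  M2 = (+0.1180, -0.1180, 0)
  M3 = (-0.1180, -0.1180, 0)
Detected image corners:
  c0 = (157.566307, 215.108647) px
  c1 = (227.979689, 214.745609) px
  c2 = (231.237122, 102.351534) px
  c3 = (155.646980, 95.522986) px
Planar DLT: solve 8×8 A·h = b for H (H[2,2]=1):
  H  [+358.04101 +55.31053 +194.19078]
  H  [+53.05843 +538.54572 +159.05293]
  H  [+0.25428 +0.30281 +1.00000]
B = K⁻¹H; ‖b₁‖=0.717700, ‖b₂‖=0.717700; λ = 2/(‖b₁‖+‖b₂‖) = 1.393339, sign → tz>0 ⇒ λ=+1.393339
r₁ = λ·B[:,0] = (+0.93493,-0.01948,+0.35430); r₂ = λ·B[:,1] = (-0.14123,+0.89557,+0.42191)
r₃ = r₁×r₂ = (-0.32552,-0.44450,+0.83454); SVD([r₁ r₂ r₃]) → R = UVᵀ:
  R  [+0.93493 -0.14123 -0.32552]
  R  [-0.01948 +0.89557 -0.44450]
  R  [+0.35430 +0.42191 +0.83454]
t = (-0.42740, -0.17249, +1.39334) m
tr R = 2.665040; θ = arccos((tr R − 1)/2) = 0.587155 rad = 33.642°
axis k = ((R−Rᵀ)₃₂, (R−Rᵀ)₁₃, (R−Rᵀ)₂₁) / (2 sinθ) = (+0.781967, -0.613558, +0.109880)
rvec = θ·k = (+0.459136, -0.360254, +0.064517)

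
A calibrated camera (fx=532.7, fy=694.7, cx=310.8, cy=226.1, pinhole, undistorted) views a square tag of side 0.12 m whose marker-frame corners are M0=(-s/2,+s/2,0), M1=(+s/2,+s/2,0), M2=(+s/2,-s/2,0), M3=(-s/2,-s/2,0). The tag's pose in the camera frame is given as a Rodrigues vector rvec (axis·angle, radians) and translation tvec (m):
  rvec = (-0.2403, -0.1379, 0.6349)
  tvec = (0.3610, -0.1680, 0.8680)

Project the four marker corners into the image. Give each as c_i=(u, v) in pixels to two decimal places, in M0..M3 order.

c0=(485.87, 97.34) c1=(544.12, 156.90) c2=(576.84, 86.19) c3=(520.91, 28.25)

Intrinsics K: fx=532.7, fy=694.7, cx=310.8, cy=226.1
Marker side s = 0.12 m; corners in marker frame (Z=0):
  M0 = (-0.0600, +0.0600, 0)
  M1 = (+0.0600, +0.0600, 0)
  M2 = (+0.0600, -0.0600, 0)
  M3 = (-0.0600, -0.0600, 0)
rvec = (-0.2403, -0.1379, 0.6349), |rvec| = θ = 0.69272 rad = 39.690°
Rodrigues: sinθ=0.63863, 1−cosθ=0.23049; R = I + sinθ·[k]× + (1−cosθ)·[k]×²:
    [+0.79725 -0.56941 -0.20041]
    [+0.60124 +0.77865 +0.17948]
    [+0.05385 -0.26359 +0.96313]
t = (0.3610, -0.1680, 0.8680) m
M0: Pc = R·M0+t = (+0.27900, -0.15736, +0.84895); u = 532.7·(+0.27900)/0.84895 + 310.8 = 485.8668, v = 694.7·(-0.15736)/0.84895 + 226.1 = 97.3355
M1: Pc = R·M1+t = (+0.37467, -0.08521, +0.85542); u = 532.7·(+0.37467)/0.85542 + 310.8 = 544.1215, v = 694.7·(-0.08521)/0.85542 + 226.1 = 156.9021
M2: Pc = R·M2+t = (+0.44300, -0.17864, +0.88705); u = 532.7·(+0.44300)/0.88705 + 310.8 = 576.8355, v = 694.7·(-0.17864)/0.88705 + 226.1 = 86.1929
M3: Pc = R·M3+t = (+0.34733, -0.25079, +0.88058); u = 532.7·(+0.34733)/0.88058 + 310.8 = 520.9134, v = 694.7·(-0.25079)/0.88058 + 226.1 = 28.2470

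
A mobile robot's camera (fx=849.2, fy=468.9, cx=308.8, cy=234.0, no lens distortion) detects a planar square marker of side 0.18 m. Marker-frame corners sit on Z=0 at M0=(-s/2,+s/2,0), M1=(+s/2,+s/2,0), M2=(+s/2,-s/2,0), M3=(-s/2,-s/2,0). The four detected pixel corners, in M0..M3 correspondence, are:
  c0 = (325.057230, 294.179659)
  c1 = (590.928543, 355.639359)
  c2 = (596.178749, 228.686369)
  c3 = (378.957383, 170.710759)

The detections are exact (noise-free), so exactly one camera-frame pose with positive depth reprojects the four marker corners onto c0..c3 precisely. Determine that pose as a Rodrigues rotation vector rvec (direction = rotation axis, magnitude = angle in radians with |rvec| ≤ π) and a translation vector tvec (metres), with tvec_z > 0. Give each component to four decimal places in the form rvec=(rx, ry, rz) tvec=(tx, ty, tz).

Intrinsics K: fx=849.2, fy=468.9, cx=308.8, cy=234.0
Marker side s = 0.18 m; corners in marker frame (Z=0):
  M0 = (-0.0900, +0.0900, 0)
  M1 = (+0.0900, +0.0900, 0)
  M2 = (+0.0900, -0.0900, 0)
  M3 = (-0.0900, -0.0900, 0)
Detected image corners:
  c0 = (325.057230, 294.179659) px
  c1 = (590.928543, 355.639359) px
  c2 = (596.178749, 228.686369) px
  c3 = (378.957383, 170.710759) px
Planar DLT: solve 8×8 A·h = b for H (H[2,2]=1):
  H  [+1498.18093 -668.23330 +478.10439]
  H  [+424.77600 +413.92714 +257.20892]
  H  [+0.35816 -1.07509 +1.00000]
B = K⁻¹H; ‖b₁‖=1.823993, ‖b₂‖=1.823993; λ = 2/(‖b₁‖+‖b₂‖) = 0.548248, sign → tz>0 ⇒ λ=+0.548248
r₁ = λ·B[:,0] = (+0.89583,+0.39866,+0.19636); r₂ = λ·B[:,1] = (-0.21708,+0.77812,-0.58942)
r₃ = r₁×r₂ = (-0.38777,+0.48539,+0.78360); SVD([r₁ r₂ r₃]) → R = UVᵀ:
  R  [+0.89583 -0.21708 -0.38777]
  R  [+0.39866 +0.77812 +0.48539]
  R  [+0.19636 -0.58942 +0.78360]
t = (+0.10930, +0.02714, +0.54825) m
tr R = 2.457544; θ = arccos((tr R − 1)/2) = 0.754270 rad = 43.216°
axis k = ((R−Rᵀ)₃₂, (R−Rᵀ)₁₃, (R−Rᵀ)₂₁) / (2 sinθ) = (-0.784810, -0.426527, +0.449609)
rvec = θ·k = (-0.591958, -0.321716, +0.339126)

rvec=(-0.5920, -0.3217, 0.3391) tvec=(0.1093, 0.0271, 0.5482)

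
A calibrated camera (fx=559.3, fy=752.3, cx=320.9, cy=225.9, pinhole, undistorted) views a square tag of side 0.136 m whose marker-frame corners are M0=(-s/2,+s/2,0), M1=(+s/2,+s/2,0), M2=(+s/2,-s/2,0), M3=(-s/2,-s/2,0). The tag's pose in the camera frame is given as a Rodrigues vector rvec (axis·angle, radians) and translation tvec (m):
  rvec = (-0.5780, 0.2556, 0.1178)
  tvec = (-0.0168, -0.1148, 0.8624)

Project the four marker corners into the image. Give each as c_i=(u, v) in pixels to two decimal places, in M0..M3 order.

Intrinsics K: fx=559.3, fy=752.3, cx=320.9, cy=225.9
Marker side s = 0.136 m; corners in marker frame (Z=0):
  M0 = (-0.0680, +0.0680, 0)
  M1 = (+0.0680, +0.0680, 0)
  M2 = (+0.0680, -0.0680, 0)
  M3 = (-0.0680, -0.0680, 0)
rvec = (-0.5780, 0.2556, 0.1178), |rvec| = θ = 0.64288 rad = 36.834°
Rodrigues: sinθ=0.59950, 1−cosθ=0.19963; R = I + sinθ·[k]× + (1−cosθ)·[k]×²:
    [+0.96174 -0.18121 +0.20547]
    [+0.03849 +0.83193 +0.55354]
    [-0.27124 -0.52446 +0.80708]
t = (-0.0168, -0.1148, 0.8624) m
M0: Pc = R·M0+t = (-0.09452, -0.06085, +0.84518); u = 559.3·(-0.09452)/0.84518 + 320.9 = 258.3508, v = 752.3·(-0.06085)/0.84518 + 225.9 = 171.7404
M1: Pc = R·M1+t = (+0.03628, -0.05561, +0.80829); u = 559.3·(+0.03628)/0.80829 + 320.9 = 346.0013, v = 752.3·(-0.05561)/0.80829 + 225.9 = 174.1411
M2: Pc = R·M2+t = (+0.06092, -0.16875, +0.87962); u = 559.3·(+0.06092)/0.87962 + 320.9 = 359.6361, v = 752.3·(-0.16875)/0.87962 + 225.9 = 81.5722
M3: Pc = R·M3+t = (-0.06988, -0.17399, +0.91651); u = 559.3·(-0.06988)/0.91651 + 320.9 = 278.2580, v = 752.3·(-0.17399)/0.91651 + 225.9 = 83.0842

c0=(258.35, 171.74) c1=(346.00, 174.14) c2=(359.64, 81.57) c3=(278.26, 83.08)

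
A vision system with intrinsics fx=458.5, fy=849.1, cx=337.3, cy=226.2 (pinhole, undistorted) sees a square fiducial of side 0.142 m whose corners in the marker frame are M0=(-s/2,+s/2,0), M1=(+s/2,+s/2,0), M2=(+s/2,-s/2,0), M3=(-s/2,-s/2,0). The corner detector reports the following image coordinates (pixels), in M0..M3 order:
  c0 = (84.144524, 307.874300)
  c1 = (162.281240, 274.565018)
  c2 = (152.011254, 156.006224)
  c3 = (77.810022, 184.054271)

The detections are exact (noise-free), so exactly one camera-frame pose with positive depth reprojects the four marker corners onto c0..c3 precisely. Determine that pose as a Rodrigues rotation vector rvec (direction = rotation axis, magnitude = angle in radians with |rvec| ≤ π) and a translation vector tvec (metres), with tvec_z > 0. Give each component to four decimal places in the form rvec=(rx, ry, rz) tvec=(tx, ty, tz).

rvec=(-0.3782, -0.1426, -0.2623) tvec=(-0.4245, 0.0027, 0.8936)

Intrinsics K: fx=458.5, fy=849.1, cx=337.3, cy=226.2
Marker side s = 0.142 m; corners in marker frame (Z=0):
  M0 = (-0.0710, +0.0710, 0)
  M1 = (+0.0710, +0.0710, 0)
  M2 = (+0.0710, -0.0710, 0)
  M3 = (-0.0710, -0.0710, 0)
Detected image corners:
  c0 = (84.144524, 307.874300) px
  c1 = (162.281240, 274.565018) px
  c2 = (152.011254, 156.006224) px
  c3 = (77.810022, 184.054271) px
Planar DLT: solve 8×8 A·h = b for H (H[2,2]=1):
  H  [+560.77178 +12.65170 +119.50996]
  H  [-167.59569 +764.03278 +228.73567]
  H  [+0.20788 -0.38652 +1.00000]
B = K⁻¹H; ‖b₁‖=1.119050, ‖b₂‖=1.119050; λ = 2/(‖b₁‖+‖b₂‖) = 0.893615, sign → tz>0 ⇒ λ=+0.893615
r₁ = λ·B[:,0] = (+0.95628,-0.22587,+0.18577); r₂ = λ·B[:,1] = (+0.27875,+0.89610,-0.34540)
r₃ = r₁×r₂ = (-0.08845,+0.38208,+0.91989); SVD([r₁ r₂ r₃]) → R = UVᵀ:
  R  [+0.95628 +0.27875 -0.08845]
  R  [-0.22587 +0.89610 +0.38208]
  R  [+0.18577 -0.34540 +0.91989]
t = (-0.42447, +0.00267, +0.89361) m
tr R = 2.772269; θ = arccos((tr R − 1)/2) = 0.481860 rad = 27.609°
axis k = ((R−Rᵀ)₃₂, (R−Rᵀ)₁₃, (R−Rᵀ)₂₁) / (2 sinθ) = (-0.784886, -0.295858, -0.544446)
rvec = θ·k = (-0.378205, -0.142562, -0.262347)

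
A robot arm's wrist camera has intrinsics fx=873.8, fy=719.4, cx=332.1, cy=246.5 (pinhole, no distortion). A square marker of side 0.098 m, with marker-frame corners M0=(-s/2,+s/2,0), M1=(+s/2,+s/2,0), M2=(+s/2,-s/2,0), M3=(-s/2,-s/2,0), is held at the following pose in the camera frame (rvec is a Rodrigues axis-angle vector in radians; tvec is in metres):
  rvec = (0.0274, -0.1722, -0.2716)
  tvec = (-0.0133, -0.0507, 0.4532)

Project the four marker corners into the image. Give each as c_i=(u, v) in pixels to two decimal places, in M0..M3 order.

c0=(240.68, 262.07) c1=(419.06, 220.59) c2=(370.61, 72.34) c3=(188.48, 108.84)

Intrinsics K: fx=873.8, fy=719.4, cx=332.1, cy=246.5
Marker side s = 0.098 m; corners in marker frame (Z=0):
  M0 = (-0.0490, +0.0490, 0)
  M1 = (+0.0490, +0.0490, 0)
  M2 = (+0.0490, -0.0490, 0)
  M3 = (-0.0490, -0.0490, 0)
rvec = (0.0274, -0.1722, -0.2716), |rvec| = θ = 0.32275 rad = 18.492°
Rodrigues: sinθ=0.31718, 1−cosθ=0.05163; R = I + sinθ·[k]× + (1−cosθ)·[k]×²:
    [+0.94874 +0.26457 -0.17291]
    [-0.26925 +0.96306 -0.00374]
    [+0.16554 +0.05011 +0.98493]
t = (-0.0133, -0.0507, 0.4532) m
M0: Pc = R·M0+t = (-0.04682, +0.00968, +0.44754); u = 873.8·(-0.04682)/0.44754 + 332.1 = 240.6789, v = 719.4·(+0.00968)/0.44754 + 246.5 = 262.0653
M1: Pc = R·M1+t = (+0.04615, -0.01670, +0.46377); u = 873.8·(+0.04615)/0.46377 + 332.1 = 419.0569, v = 719.4·(-0.01670)/0.46377 + 246.5 = 220.5901
M2: Pc = R·M2+t = (+0.02022, -0.11108, +0.45886); u = 873.8·(+0.02022)/0.45886 + 332.1 = 370.6130, v = 719.4·(-0.11108)/0.45886 + 246.5 = 72.3423
M3: Pc = R·M3+t = (-0.07275, -0.08470, +0.44263); u = 873.8·(-0.07275)/0.44263 + 332.1 = 188.4805, v = 719.4·(-0.08470)/0.44263 + 246.5 = 108.8443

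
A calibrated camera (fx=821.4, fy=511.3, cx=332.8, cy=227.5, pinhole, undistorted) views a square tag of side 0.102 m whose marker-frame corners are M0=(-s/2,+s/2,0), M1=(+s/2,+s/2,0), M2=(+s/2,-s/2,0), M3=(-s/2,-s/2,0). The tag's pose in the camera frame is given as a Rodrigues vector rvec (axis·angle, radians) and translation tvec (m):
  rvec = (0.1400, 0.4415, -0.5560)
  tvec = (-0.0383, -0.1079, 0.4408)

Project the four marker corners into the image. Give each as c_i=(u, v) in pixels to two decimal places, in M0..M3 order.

Intrinsics K: fx=821.4, fy=511.3, cx=332.8, cy=227.5
Marker side s = 0.102 m; corners in marker frame (Z=0):
  M0 = (-0.0510, +0.0510, 0)
  M1 = (+0.0510, +0.0510, 0)
  M2 = (+0.0510, -0.0510, 0)
  M3 = (-0.0510, -0.0510, 0)
rvec = (0.1400, 0.4415, -0.5560), |rvec| = θ = 0.72364 rad = 41.462°
Rodrigues: sinθ=0.66212, 1−cosθ=0.25060; R = I + sinθ·[k]× + (1−cosθ)·[k]×²:
    [+0.75878 +0.53831 +0.36671]
    [-0.47915 +0.84268 -0.24557]
    [-0.44121 +0.01062 +0.89734]
t = (-0.0383, -0.1079, 0.4408) m
M0: Pc = R·M0+t = (-0.04954, -0.04049, +0.46384); u = 821.4·(-0.04954)/0.46384 + 332.8 = 245.0648, v = 511.3·(-0.04049)/0.46384 + 227.5 = 182.8711
M1: Pc = R·M1+t = (+0.02785, -0.08936, +0.41884); u = 821.4·(+0.02785)/0.41884 + 332.8 = 387.4204, v = 511.3·(-0.08936)/0.41884 + 227.5 = 118.4136
M2: Pc = R·M2+t = (-0.02706, -0.17531, +0.41776); u = 821.4·(-0.02706)/0.41776 + 332.8 = 279.6019, v = 511.3·(-0.17531)/0.41776 + 227.5 = 12.9306
M3: Pc = R·M3+t = (-0.10445, -0.12644, +0.46276); u = 821.4·(-0.10445)/0.46276 + 332.8 = 147.3985, v = 511.3·(-0.12644)/0.46276 + 227.5 = 87.7974

c0=(245.06, 182.87) c1=(387.42, 118.41) c2=(279.60, 12.93) c3=(147.40, 87.80)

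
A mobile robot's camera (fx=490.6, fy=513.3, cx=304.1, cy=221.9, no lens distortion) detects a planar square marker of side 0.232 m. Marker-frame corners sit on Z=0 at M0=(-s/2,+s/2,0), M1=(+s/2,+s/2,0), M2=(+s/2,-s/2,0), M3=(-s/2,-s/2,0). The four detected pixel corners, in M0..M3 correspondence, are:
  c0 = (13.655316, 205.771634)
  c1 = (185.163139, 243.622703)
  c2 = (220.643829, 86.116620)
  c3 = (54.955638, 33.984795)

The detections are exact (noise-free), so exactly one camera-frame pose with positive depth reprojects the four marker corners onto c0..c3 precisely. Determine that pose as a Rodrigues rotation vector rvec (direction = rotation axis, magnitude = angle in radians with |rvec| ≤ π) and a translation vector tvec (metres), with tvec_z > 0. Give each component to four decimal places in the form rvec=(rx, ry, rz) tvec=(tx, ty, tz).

rvec=(-0.0108, -0.2811, 0.2263) tvec=(-0.2596, -0.1081, 0.7016)

Intrinsics K: fx=490.6, fy=513.3, cx=304.1, cy=221.9
Marker side s = 0.232 m; corners in marker frame (Z=0):
  M0 = (-0.1160, +0.1160, 0)
  M1 = (+0.1160, +0.1160, 0)
  M2 = (+0.1160, -0.1160, 0)
  M3 = (-0.1160, -0.1160, 0)
Detected image corners:
  c0 = (13.655316, 205.771634) px
  c1 = (185.163139, 243.622703) px
  c2 = (220.643829, 86.116620) px
  c3 = (54.955638, 33.984795) px
Planar DLT: solve 8×8 A·h = b for H (H[2,2]=1):
  H  [+772.91219 -172.01593 +122.55391]
  H  [+249.70213 +699.75804 +142.82001]
  H  [+0.39024 -0.05992 +1.00000]
B = K⁻¹H; ‖b₁‖=1.425350, ‖b₂‖=1.425350; λ = 2/(‖b₁‖+‖b₂‖) = 0.701582, sign → tz>0 ⇒ λ=+0.701582
r₁ = λ·B[:,0] = (+0.93560,+0.22294,+0.27378); r₂ = λ·B[:,1] = (-0.21993,+0.97461,-0.04204)
r₃ = r₁×r₂ = (-0.27620,-0.02088,+0.96087); SVD([r₁ r₂ r₃]) → R = UVᵀ:
  R  [+0.93560 -0.21993 -0.27620]
  R  [+0.22294 +0.97461 -0.02088]
  R  [+0.27378 -0.04204 +0.96087]
t = (-0.25962, -0.10809, +0.70158) m
tr R = 2.871078; θ = arccos((tr R − 1)/2) = 0.361014 rad = 20.685°
axis k = ((R−Rᵀ)₃₂, (R−Rᵀ)₁₃, (R−Rᵀ)₂₁) / (2 sinθ) = (-0.029958, -0.778526, +0.626897)
rvec = θ·k = (-0.010815, -0.281059, +0.226319)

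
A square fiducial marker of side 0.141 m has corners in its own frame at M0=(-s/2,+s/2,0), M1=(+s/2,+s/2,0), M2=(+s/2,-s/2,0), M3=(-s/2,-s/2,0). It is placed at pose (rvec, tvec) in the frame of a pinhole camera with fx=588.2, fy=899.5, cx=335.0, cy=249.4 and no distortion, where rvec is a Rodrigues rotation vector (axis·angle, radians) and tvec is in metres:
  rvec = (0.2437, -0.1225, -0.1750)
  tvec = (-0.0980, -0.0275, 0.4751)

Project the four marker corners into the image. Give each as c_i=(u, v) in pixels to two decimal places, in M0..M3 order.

Intrinsics K: fx=588.2, fy=899.5, cx=335.0, cy=249.4
Marker side s = 0.141 m; corners in marker frame (Z=0):
  M0 = (-0.0705, +0.0705, 0)
  M1 = (+0.0705, +0.0705, 0)
  M2 = (+0.0705, -0.0705, 0)
  M3 = (-0.0705, -0.0705, 0)
rvec = (0.2437, -0.1225, -0.1750), |rvec| = θ = 0.32407 rad = 18.568°
Rodrigues: sinθ=0.31843, 1−cosθ=0.05205; R = I + sinθ·[k]× + (1−cosθ)·[k]×²:
    [+0.97738 +0.15716 -0.14150]
    [-0.18675 +0.95539 -0.22883]
    [+0.09923 +0.25008 +0.96313]
t = (-0.0980, -0.0275, 0.4751) m
M0: Pc = R·M0+t = (-0.15583, +0.05302, +0.48574); u = 588.2·(-0.15583)/0.48574 + 335.0 = 146.3028, v = 899.5·(+0.05302)/0.48574 + 249.4 = 347.5851
M1: Pc = R·M1+t = (-0.01801, +0.02669, +0.49973); u = 588.2·(-0.01801)/0.49973 + 335.0 = 313.7956, v = 899.5·(+0.02669)/0.49973 + 249.4 = 297.4395
M2: Pc = R·M2+t = (-0.04017, -0.10802, +0.46446); u = 588.2·(-0.04017)/0.46446 + 335.0 = 284.1235, v = 899.5·(-0.10802)/0.46446 + 249.4 = 40.2035
M3: Pc = R·M3+t = (-0.17799, -0.08169, +0.45047); u = 588.2·(-0.17799)/0.45047 + 335.0 = 102.5983, v = 899.5·(-0.08169)/0.45047 + 249.4 = 86.2848

c0=(146.30, 347.59) c1=(313.80, 297.44) c2=(284.12, 40.20) c3=(102.60, 86.28)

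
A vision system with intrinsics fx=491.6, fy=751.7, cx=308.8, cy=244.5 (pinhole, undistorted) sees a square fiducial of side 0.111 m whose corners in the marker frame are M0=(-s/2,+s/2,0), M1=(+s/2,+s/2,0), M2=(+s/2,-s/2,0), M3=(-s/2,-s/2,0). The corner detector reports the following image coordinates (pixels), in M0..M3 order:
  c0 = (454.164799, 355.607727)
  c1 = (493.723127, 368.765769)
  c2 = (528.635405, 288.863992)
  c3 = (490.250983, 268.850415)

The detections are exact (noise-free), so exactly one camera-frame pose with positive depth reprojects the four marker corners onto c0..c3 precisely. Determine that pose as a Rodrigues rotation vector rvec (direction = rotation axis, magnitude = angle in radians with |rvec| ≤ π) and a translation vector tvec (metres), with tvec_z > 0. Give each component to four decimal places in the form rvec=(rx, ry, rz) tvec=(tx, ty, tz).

rvec=(0.4160, -0.5382, 0.3619) tvec=(0.3091, 0.0851, 0.8291)

Intrinsics K: fx=491.6, fy=751.7, cx=308.8, cy=244.5
Marker side s = 0.111 m; corners in marker frame (Z=0):
  M0 = (-0.0555, +0.0555, 0)
  M1 = (+0.0555, +0.0555, 0)
  M2 = (+0.0555, -0.0555, 0)
  M3 = (-0.0555, -0.0555, 0)
Detected image corners:
  c0 = (454.164799, 355.607727) px
  c1 = (493.723127, 368.765769) px
  c2 = (528.635405, 288.863992) px
  c3 = (490.250983, 268.850415) px
Planar DLT: solve 8×8 A·h = b for H (H[2,2]=1):
  H  [+682.17329 -151.55610 +492.08485]
  H  [+364.59265 +859.11628 +321.62216]
  H  [+0.67314 +0.34180 +1.00000]
B = K⁻¹H; ‖b₁‖=1.206151, ‖b₂‖=1.206151; λ = 2/(‖b₁‖+‖b₂‖) = 0.829084, sign → tz>0 ⇒ λ=+0.829084
r₁ = λ·B[:,0] = (+0.79992,+0.22060,+0.55809); r₂ = λ·B[:,1] = (-0.43360,+0.85539,+0.28338)
r₃ = r₁×r₂ = (-0.41487,-0.46867,+0.77989); SVD([r₁ r₂ r₃]) → R = UVᵀ:
  R  [+0.79992 -0.43360 -0.41487]
  R  [+0.22060 +0.85539 -0.46867]
  R  [+0.55809 +0.28338 +0.77989]
t = (+0.30911, +0.08506, +0.82908) m
tr R = 2.435197; θ = arccos((tr R − 1)/2) = 0.770449 rad = 44.143°
axis k = ((R−Rᵀ)₃₂, (R−Rᵀ)₁₃, (R−Rᵀ)₂₁) / (2 sinθ) = (+0.539910, -0.698507, +0.469665)
rvec = θ·k = (+0.415973, -0.538164, +0.361853)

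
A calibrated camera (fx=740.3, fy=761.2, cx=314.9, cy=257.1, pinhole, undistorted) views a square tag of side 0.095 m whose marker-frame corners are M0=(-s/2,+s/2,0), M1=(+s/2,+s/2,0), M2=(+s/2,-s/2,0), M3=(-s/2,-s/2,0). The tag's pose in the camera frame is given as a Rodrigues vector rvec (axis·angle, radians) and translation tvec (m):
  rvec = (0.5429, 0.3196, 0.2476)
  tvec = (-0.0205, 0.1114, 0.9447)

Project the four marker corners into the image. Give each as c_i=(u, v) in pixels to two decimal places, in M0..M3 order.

Intrinsics K: fx=740.3, fy=761.2, cx=314.9, cy=257.1
Marker side s = 0.095 m; corners in marker frame (Z=0):
  M0 = (-0.0475, +0.0475, 0)
  M1 = (+0.0475, +0.0475, 0)
  M2 = (+0.0475, -0.0475, 0)
  M3 = (-0.0475, -0.0475, 0)
rvec = (0.5429, 0.3196, 0.2476), |rvec| = θ = 0.67690 rad = 38.783°
Rodrigues: sinθ=0.62638, 1−cosθ=0.22048; R = I + sinθ·[k]× + (1−cosθ)·[k]×²:
    [+0.92135 -0.14563 +0.36043]
    [+0.31261 +0.82867 -0.46430]
    [-0.23106 +0.54046 +0.80902]
t = (-0.0205, 0.1114, 0.9447) m
M0: Pc = R·M0+t = (-0.07118, +0.13591, +0.98135); u = 740.3·(-0.07118)/0.98135 + 314.9 = 261.2029, v = 761.2·(+0.13591)/0.98135 + 257.1 = 362.5232
M1: Pc = R·M1+t = (+0.01635, +0.16561, +0.95940); u = 740.3·(+0.01635)/0.95940 + 314.9 = 327.5137, v = 761.2·(+0.16561)/0.95940 + 257.1 = 388.4984
M2: Pc = R·M2+t = (+0.03018, +0.08689, +0.90805); u = 740.3·(+0.03018)/0.90805 + 314.9 = 339.5057, v = 761.2·(+0.08689)/0.90805 + 257.1 = 329.9356
M3: Pc = R·M3+t = (-0.05735, +0.05719, +0.93000); u = 740.3·(-0.05735)/0.93000 + 314.9 = 269.2509, v = 761.2·(+0.05719)/0.93000 + 257.1 = 303.9087

c0=(261.20, 362.52) c1=(327.51, 388.50) c2=(339.51, 329.94) c3=(269.25, 303.91)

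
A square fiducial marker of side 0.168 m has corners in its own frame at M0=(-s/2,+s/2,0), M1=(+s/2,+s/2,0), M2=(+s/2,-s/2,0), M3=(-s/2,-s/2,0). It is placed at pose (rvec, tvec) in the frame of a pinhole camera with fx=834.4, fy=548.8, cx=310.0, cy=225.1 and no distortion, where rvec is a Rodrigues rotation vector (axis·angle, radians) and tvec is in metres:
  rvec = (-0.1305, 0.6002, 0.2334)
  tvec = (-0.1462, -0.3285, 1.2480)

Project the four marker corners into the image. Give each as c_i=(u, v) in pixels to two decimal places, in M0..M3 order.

c0=(158.31, 113.58) c1=(239.92, 118.43) c2=(270.09, 45.32) c3=(186.82, 45.91)

Intrinsics K: fx=834.4, fy=548.8, cx=310.0, cy=225.1
Marker side s = 0.168 m; corners in marker frame (Z=0):
  M0 = (-0.0840, +0.0840, 0)
  M1 = (+0.0840, +0.0840, 0)
  M2 = (+0.0840, -0.0840, 0)
  M3 = (-0.0840, -0.0840, 0)
rvec = (-0.1305, 0.6002, 0.2334), |rvec| = θ = 0.65707 rad = 37.648°
Rodrigues: sinθ=0.61080, 1−cosθ=0.20822; R = I + sinθ·[k]× + (1−cosθ)·[k]×²:
    [+0.80000 -0.25474 +0.54324]
    [+0.17919 +0.96552 +0.18887]
    [-0.57262 -0.05375 +0.81805]
t = (-0.1462, -0.3285, 1.2480) m
M0: Pc = R·M0+t = (-0.23480, -0.26245, +1.29159); u = 834.4·(-0.23480)/1.29159 + 310.0 = 158.3142, v = 548.8·(-0.26245)/1.29159 + 225.1 = 113.5845
M1: Pc = R·M1+t = (-0.10040, -0.23234, +1.19538); u = 834.4·(-0.10040)/1.19538 + 310.0 = 239.9202, v = 548.8·(-0.23234)/1.19538 + 225.1 = 118.4307
M2: Pc = R·M2+t = (-0.05760, -0.39455, +1.20441); u = 834.4·(-0.05760)/1.20441 + 310.0 = 270.0940, v = 548.8·(-0.39455)/1.20441 + 225.1 = 45.3199
M3: Pc = R·M3+t = (-0.19200, -0.42466, +1.30062); u = 834.4·(-0.19200)/1.30062 + 310.0 = 186.8228, v = 548.8·(-0.42466)/1.30062 + 225.1 = 45.9150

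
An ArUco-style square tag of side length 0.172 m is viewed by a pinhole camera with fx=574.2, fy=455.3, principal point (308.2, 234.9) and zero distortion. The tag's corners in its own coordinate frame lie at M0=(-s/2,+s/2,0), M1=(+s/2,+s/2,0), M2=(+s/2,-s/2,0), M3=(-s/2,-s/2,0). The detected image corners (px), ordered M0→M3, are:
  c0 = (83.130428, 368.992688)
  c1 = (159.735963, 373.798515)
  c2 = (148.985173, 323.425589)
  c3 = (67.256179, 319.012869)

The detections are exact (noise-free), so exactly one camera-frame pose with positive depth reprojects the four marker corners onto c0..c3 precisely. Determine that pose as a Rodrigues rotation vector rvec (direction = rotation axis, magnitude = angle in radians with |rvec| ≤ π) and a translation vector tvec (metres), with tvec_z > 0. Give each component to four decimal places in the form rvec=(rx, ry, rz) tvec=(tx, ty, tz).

Intrinsics K: fx=574.2, fy=455.3, cx=308.2, cy=234.9
Marker side s = 0.172 m; corners in marker frame (Z=0):
  M0 = (-0.0860, +0.0860, 0)
  M1 = (+0.0860, +0.0860, 0)
  M2 = (+0.0860, -0.0860, 0)
  M3 = (-0.0860, -0.0860, 0)
Detected image corners:
  c0 = (83.130428, 368.992688) px
  c1 = (159.735963, 373.798515) px
  c2 = (148.985173, 323.425589) px
  c3 = (67.256179, 319.012869) px
Planar DLT: solve 8×8 A·h = b for H (H[2,2]=1):
  H  [+450.43590 +122.25916 +114.72315]
  H  [-1.34270 +426.75558 +347.13262]
  H  [-0.08137 +0.38994 +1.00000]
B = K⁻¹H; ‖b₁‖=0.833036, ‖b₂‖=0.833036; λ = 2/(‖b₁‖+‖b₂‖) = 1.200428, sign → tz>0 ⇒ λ=+1.200428
r₁ = λ·B[:,0] = (+0.99411,+0.04685,-0.09768); r₂ = λ·B[:,1] = (+0.00435,+0.88367,+0.46810)
r₃ = r₁×r₂ = (+0.10825,-0.46577,+0.87826); SVD([r₁ r₂ r₃]) → R = UVᵀ:
  R  [+0.99411 +0.00435 +0.10825]
  R  [+0.04685 +0.88367 -0.46577]
  R  [-0.09768 +0.46810 +0.87826]
t = (-0.40448, +0.29591, +1.20043) m
tr R = 2.756040; θ = arccos((tr R − 1)/2) = 0.499087 rad = 28.596°
axis k = ((R−Rᵀ)₃₂, (R−Rᵀ)₁₃, (R−Rᵀ)₂₁) / (2 sinθ) = (+0.975576, +0.215124, +0.044408)
rvec = θ·k = (+0.486897, +0.107366, +0.022164)

rvec=(0.4869, 0.1074, 0.0222) tvec=(-0.4045, 0.2959, 1.2004)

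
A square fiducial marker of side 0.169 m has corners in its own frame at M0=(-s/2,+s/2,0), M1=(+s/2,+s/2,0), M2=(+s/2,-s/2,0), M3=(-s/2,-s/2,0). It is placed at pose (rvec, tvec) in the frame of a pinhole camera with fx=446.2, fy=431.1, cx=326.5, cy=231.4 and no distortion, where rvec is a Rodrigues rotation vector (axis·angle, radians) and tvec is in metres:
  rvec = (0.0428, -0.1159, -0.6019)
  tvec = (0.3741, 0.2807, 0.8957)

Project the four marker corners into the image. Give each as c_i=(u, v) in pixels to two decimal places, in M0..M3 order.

c0=(502.47, 423.47) c1=(567.10, 374.63) c2=(523.21, 309.77) c3=(456.85, 358.11)

Intrinsics K: fx=446.2, fy=431.1, cx=326.5, cy=231.4
Marker side s = 0.169 m; corners in marker frame (Z=0):
  M0 = (-0.0845, +0.0845, 0)
  M1 = (+0.0845, +0.0845, 0)
  M2 = (+0.0845, -0.0845, 0)
  M3 = (-0.0845, -0.0845, 0)
rvec = (0.0428, -0.1159, -0.6019), |rvec| = θ = 0.61445 rad = 35.205°
Rodrigues: sinθ=0.57651, 1−cosθ=0.18291; R = I + sinθ·[k]× + (1−cosθ)·[k]×²:
    [+0.81798 +0.56233 -0.12122]
    [-0.56714 +0.82360 -0.00636]
    [+0.09626 +0.07395 +0.99260]
t = (0.3741, 0.2807, 0.8957) m
M0: Pc = R·M0+t = (+0.35250, +0.39822, +0.89381); u = 446.2·(+0.35250)/0.89381 + 326.5 = 502.4699, v = 431.1·(+0.39822)/0.89381 + 231.4 = 423.4660
M1: Pc = R·M1+t = (+0.49074, +0.30237, +0.91008); u = 446.2·(+0.49074)/0.91008 + 326.5 = 567.1005, v = 431.1·(+0.30237)/0.91008 + 231.4 = 374.6310
M2: Pc = R·M2+t = (+0.39570, +0.16318, +0.89759); u = 446.2·(+0.39570)/0.89759 + 326.5 = 523.2082, v = 431.1·(+0.16318)/0.89759 + 231.4 = 309.7749
M3: Pc = R·M3+t = (+0.25746, +0.25903, +0.88132); u = 446.2·(+0.25746)/0.88132 + 326.5 = 456.8508, v = 431.1·(+0.25903)/0.88132 + 231.4 = 358.1052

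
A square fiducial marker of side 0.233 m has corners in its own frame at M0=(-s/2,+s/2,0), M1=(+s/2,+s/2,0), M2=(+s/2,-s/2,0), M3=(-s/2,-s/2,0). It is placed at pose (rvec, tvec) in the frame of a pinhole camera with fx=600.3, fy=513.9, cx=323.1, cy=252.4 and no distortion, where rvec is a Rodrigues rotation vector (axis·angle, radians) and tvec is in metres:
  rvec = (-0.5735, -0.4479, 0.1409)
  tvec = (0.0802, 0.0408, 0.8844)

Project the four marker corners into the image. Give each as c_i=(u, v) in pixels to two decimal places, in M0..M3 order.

Intrinsics K: fx=600.3, fy=513.9, cx=323.1, cy=252.4
Marker side s = 0.233 m; corners in marker frame (Z=0):
  M0 = (-0.1165, +0.1165, 0)
  M1 = (+0.1165, +0.1165, 0)
  M2 = (+0.1165, -0.1165, 0)
  M3 = (-0.1165, -0.1165, 0)
rvec = (-0.5735, -0.4479, 0.1409), |rvec| = θ = 0.74119 rad = 42.467°
Rodrigues: sinθ=0.67517, 1−cosθ=0.26234; R = I + sinθ·[k]× + (1−cosθ)·[k]×²:
    [+0.89472 -0.00569 -0.44659]
    [+0.25101 +0.83346 +0.49228]
    [+0.36941 -0.55255 +0.74714]
t = (0.0802, 0.0408, 0.8844) m
M0: Pc = R·M0+t = (-0.02470, +0.10866, +0.77699); u = 600.3·(-0.02470)/0.77699 + 323.1 = 304.0188, v = 513.9·(+0.10866)/0.77699 + 252.4 = 324.2644
M1: Pc = R·M1+t = (+0.18377, +0.16714, +0.86306); u = 600.3·(+0.18377)/0.86306 + 323.1 = 450.9220, v = 513.9·(+0.16714)/0.86306 + 252.4 = 351.9218
M2: Pc = R·M2+t = (+0.18510, -0.02706, +0.99181); u = 600.3·(+0.18510)/0.99181 + 323.1 = 435.1317, v = 513.9·(-0.02706)/0.99181 + 252.4 = 238.3814
M3: Pc = R·M3+t = (-0.02337, -0.08554, +0.90574); u = 600.3·(-0.02337)/0.90574 + 323.1 = 307.6092, v = 513.9·(-0.08554)/0.90574 + 252.4 = 203.8654

c0=(304.02, 324.26) c1=(450.92, 351.92) c2=(435.13, 238.38) c3=(307.61, 203.87)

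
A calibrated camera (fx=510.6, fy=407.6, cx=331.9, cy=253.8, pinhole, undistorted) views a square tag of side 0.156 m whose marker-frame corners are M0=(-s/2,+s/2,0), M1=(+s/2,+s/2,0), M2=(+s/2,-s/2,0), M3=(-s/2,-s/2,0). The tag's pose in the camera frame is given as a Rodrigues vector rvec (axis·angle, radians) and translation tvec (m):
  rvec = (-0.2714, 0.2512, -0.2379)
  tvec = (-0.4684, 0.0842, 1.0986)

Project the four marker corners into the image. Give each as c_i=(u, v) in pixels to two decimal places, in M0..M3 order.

c0=(85.81, 320.14) c1=(148.91, 306.37) c2=(142.27, 250.34) c3=(81.89, 265.18)

Intrinsics K: fx=510.6, fy=407.6, cx=331.9, cy=253.8
Marker side s = 0.156 m; corners in marker frame (Z=0):
  M0 = (-0.0780, +0.0780, 0)
  M1 = (+0.0780, +0.0780, 0)
  M2 = (+0.0780, -0.0780, 0)
  M3 = (-0.0780, -0.0780, 0)
rvec = (-0.2714, 0.2512, -0.2379), |rvec| = θ = 0.43972 rad = 25.194°
Rodrigues: sinθ=0.42569, 1−cosθ=0.09513; R = I + sinθ·[k]× + (1−cosθ)·[k]×²:
    [+0.94111 +0.19677 +0.27495]
    [-0.26385 +0.93592 +0.23334]
    [-0.21142 -0.29214 +0.93272]
t = (-0.4684, 0.0842, 1.0986) m
M0: Pc = R·M0+t = (-0.52646, +0.17778, +1.09230); u = 510.6·(-0.52646)/1.09230 + 331.9 = 85.8055, v = 407.6·(+0.17778)/1.09230 + 253.8 = 320.1404
M1: Pc = R·M1+t = (-0.37965, +0.13662, +1.05932); u = 510.6·(-0.37965)/1.05932 + 331.9 = 148.9084, v = 407.6·(+0.13662)/1.05932 + 253.8 = 306.3683
M2: Pc = R·M2+t = (-0.41034, -0.00938, +1.10490); u = 510.6·(-0.41034)/1.10490 + 331.9 = 142.2712, v = 407.6·(-0.00938)/1.10490 + 253.8 = 250.3391
M3: Pc = R·M3+t = (-0.55715, +0.03178, +1.13788); u = 510.6·(-0.55715)/1.13788 + 331.9 = 81.8881, v = 407.6·(+0.03178)/1.13788 + 253.8 = 265.1835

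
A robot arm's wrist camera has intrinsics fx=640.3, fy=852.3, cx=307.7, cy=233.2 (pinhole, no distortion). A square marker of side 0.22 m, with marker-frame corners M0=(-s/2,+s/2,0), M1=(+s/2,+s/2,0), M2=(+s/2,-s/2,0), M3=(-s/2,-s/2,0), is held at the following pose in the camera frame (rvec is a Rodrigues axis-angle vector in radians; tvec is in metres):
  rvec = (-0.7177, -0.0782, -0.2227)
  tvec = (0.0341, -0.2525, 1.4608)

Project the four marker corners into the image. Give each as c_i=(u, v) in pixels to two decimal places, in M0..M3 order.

c0=(285.42, 138.40) c1=(383.44, 117.20) c2=(355.69, 39.26) c3=(266.23, 56.82)

Intrinsics K: fx=640.3, fy=852.3, cx=307.7, cy=233.2
Marker side s = 0.22 m; corners in marker frame (Z=0):
  M0 = (-0.1100, +0.1100, 0)
  M1 = (+0.1100, +0.1100, 0)
  M2 = (+0.1100, -0.1100, 0)
  M3 = (-0.1100, -0.1100, 0)
rvec = (-0.7177, -0.0782, -0.2227), |rvec| = θ = 0.75552 rad = 43.288°
Rodrigues: sinθ=0.68566, 1−cosθ=0.27208; R = I + sinθ·[k]× + (1−cosθ)·[k]×²:
    [+0.97344 +0.22886 +0.00522]
    [-0.17536 +0.73083 +0.65965]
    [+0.14716 -0.64304 +0.75156]
t = (0.0341, -0.2525, 1.4608) m
M0: Pc = R·M0+t = (-0.04780, -0.15282, +1.37388); u = 640.3·(-0.04780)/1.37388 + 307.7 = 285.4208, v = 852.3·(-0.15282)/1.37388 + 233.2 = 138.3971
M1: Pc = R·M1+t = (+0.16635, -0.19140, +1.40625); u = 640.3·(+0.16635)/1.40625 + 307.7 = 383.4448, v = 852.3·(-0.19140)/1.40625 + 233.2 = 117.1979
M2: Pc = R·M2+t = (+0.11600, -0.35218, +1.54772); u = 640.3·(+0.11600)/1.54772 + 307.7 = 355.6914, v = 852.3·(-0.35218)/1.54772 + 233.2 = 39.2609
M3: Pc = R·M3+t = (-0.09815, -0.31360, +1.51535); u = 640.3·(-0.09815)/1.51535 + 307.7 = 266.2258, v = 852.3·(-0.31360)/1.51535 + 233.2 = 56.8159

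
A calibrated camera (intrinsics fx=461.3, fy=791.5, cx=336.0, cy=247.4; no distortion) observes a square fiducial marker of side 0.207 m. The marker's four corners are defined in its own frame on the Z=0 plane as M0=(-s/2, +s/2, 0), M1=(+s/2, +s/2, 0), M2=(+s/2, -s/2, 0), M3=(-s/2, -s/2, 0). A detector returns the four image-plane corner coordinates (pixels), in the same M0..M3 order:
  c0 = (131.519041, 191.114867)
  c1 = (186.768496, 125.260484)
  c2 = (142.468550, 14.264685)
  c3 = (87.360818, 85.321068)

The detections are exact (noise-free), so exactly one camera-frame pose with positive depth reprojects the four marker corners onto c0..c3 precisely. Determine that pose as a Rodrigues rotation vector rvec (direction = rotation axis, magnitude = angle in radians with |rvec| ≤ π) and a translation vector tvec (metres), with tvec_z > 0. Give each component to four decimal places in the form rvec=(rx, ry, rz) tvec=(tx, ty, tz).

Intrinsics K: fx=461.3, fy=791.5, cx=336.0, cy=247.4
Marker side s = 0.207 m; corners in marker frame (Z=0):
  M0 = (-0.1035, +0.1035, 0)
  M1 = (+0.1035, +0.1035, 0)
  M2 = (+0.1035, -0.1035, 0)
  M3 = (-0.1035, -0.1035, 0)
Detected image corners:
  c0 = (131.519041, 191.114867) px
  c1 = (186.768496, 125.260484) px
  c2 = (142.468550, 14.264685) px
  c3 = (87.360818, 85.321068) px
Planar DLT: solve 8×8 A·h = b for H (H[2,2]=1):
  H  [+244.76246 +229.43915 +136.83839]
  H  [-347.10012 +535.41300 +105.19987]
  H  [-0.15913 +0.11514 +1.00000]
B = K⁻¹H; ‖b₁‖=0.771000, ‖b₂‖=0.771000; λ = 2/(‖b₁‖+‖b₂‖) = 1.297017, sign → tz>0 ⇒ λ=+1.297017
r₁ = λ·B[:,0] = (+0.83852,-0.50428,-0.20639); r₂ = λ·B[:,1] = (+0.53633,+0.83069,+0.14934)
r₃ = r₁×r₂ = (+0.09614,-0.23592,+0.96701); SVD([r₁ r₂ r₃]) → R = UVᵀ:
  R  [+0.83852 +0.53633 +0.09614]
  R  [-0.50428 +0.83069 -0.23592]
  R  [-0.20639 +0.14934 +0.96701]
t = (-0.55997, -0.23302, +1.29702) m
tr R = 2.636215; θ = arccos((tr R − 1)/2) = 0.612684 rad = 35.104°
axis k = ((R−Rᵀ)₃₂, (R−Rᵀ)₁₃, (R−Rᵀ)₂₁) / (2 sinθ) = (+0.334967, +0.263036, -0.904770)
rvec = θ·k = (+0.205229, +0.161158, -0.554338)

rvec=(0.2052, 0.1612, -0.5543) tvec=(-0.5600, -0.2330, 1.2970)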